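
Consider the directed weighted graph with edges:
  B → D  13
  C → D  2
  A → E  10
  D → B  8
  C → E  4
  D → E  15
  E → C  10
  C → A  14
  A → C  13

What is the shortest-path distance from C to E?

4

Paths from C to E:
C-E: 4
C-A-E: 14 + 10 = 24
C-D-E: 2 + 15 = 17
Shortest: 4.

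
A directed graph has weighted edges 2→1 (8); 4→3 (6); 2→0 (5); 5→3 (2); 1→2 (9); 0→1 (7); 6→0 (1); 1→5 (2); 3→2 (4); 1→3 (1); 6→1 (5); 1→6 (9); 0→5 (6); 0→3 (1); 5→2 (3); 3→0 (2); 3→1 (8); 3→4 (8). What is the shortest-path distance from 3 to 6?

Some routes from 3 to 6:
3 -> 1 -> 6: 8 + 9 = 17
3 -> 2 -> 1 -> 6: 4 + 8 + 9 = 21
3 -> 0 -> 1 -> 6: 2 + 7 + 9 = 18
Best route has total 17.

17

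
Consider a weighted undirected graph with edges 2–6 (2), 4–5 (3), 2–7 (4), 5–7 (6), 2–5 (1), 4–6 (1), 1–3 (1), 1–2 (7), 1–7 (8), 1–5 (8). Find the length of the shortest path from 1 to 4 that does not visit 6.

Routes from 1 to 4 avoiding 6:
1 - 5 - 4: 8 + 3 = 11
1 - 7 - 2 - 5 - 4: 8 + 4 + 1 + 3 = 16
1 - 2 - 7 - 5 - 4: 7 + 4 + 6 + 3 = 20
1 - 7 - 5 - 4: 8 + 6 + 3 = 17
1 - 2 - 5 - 4: 7 + 1 + 3 = 11
Best route has total 11.

11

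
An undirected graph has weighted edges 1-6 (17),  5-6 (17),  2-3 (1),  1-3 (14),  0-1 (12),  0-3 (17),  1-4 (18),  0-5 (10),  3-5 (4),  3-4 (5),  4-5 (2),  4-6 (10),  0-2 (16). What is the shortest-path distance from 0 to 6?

22

A few of the 0→6 routes:
0 - 5 - 6: 10 + 17 = 27
0 - 5 - 3 - 4 - 6: 10 + 4 + 5 + 10 = 29
0 - 1 - 6: 12 + 17 = 29
0 - 5 - 4 - 6: 10 + 2 + 10 = 22
Best route has total 22.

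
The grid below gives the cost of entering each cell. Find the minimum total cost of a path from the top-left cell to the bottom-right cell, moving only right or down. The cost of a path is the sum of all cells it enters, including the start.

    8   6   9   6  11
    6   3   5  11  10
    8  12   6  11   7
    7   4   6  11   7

Take r0c0 -> r0c1 -> r1c1 -> r1c2 -> r2c2 -> r3c2 -> r3c3 -> r3c4 for a total of 8 + 6 + 3 + 5 + 6 + 6 + 11 + 7 = 52.
(Top row then right column would cost 64.)

52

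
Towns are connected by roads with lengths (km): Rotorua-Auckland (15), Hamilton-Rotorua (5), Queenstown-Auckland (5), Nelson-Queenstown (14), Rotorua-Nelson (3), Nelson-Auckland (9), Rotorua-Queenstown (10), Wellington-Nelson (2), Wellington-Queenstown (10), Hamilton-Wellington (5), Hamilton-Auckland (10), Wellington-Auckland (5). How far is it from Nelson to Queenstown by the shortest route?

A few of the Nelson→Queenstown routes:
Nelson -> Wellington -> Queenstown: 2 + 10 = 12
Nelson -> Queenstown: 14
Nelson -> Auckland -> Queenstown: 9 + 5 = 14
Nelson -> Wellington -> Auckland -> Queenstown: 2 + 5 + 5 = 12
Nelson -> Rotorua -> Queenstown: 3 + 10 = 13
The minimum is 12 km.

12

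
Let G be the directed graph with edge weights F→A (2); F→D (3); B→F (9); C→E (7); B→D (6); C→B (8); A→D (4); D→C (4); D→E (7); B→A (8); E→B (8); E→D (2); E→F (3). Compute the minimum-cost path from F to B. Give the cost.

15

A few of the F→B routes:
F → D → E → B: 3 + 7 + 8 = 18
F → A → D → C → B: 2 + 4 + 4 + 8 = 18
F → D → C → B: 3 + 4 + 8 = 15
The minimum is 15.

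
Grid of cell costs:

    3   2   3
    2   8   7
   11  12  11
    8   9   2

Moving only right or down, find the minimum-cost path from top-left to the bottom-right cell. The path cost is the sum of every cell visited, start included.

28

Cheapest: (0,0)→(0,1)→(0,2)→(1,2)→(2,2)→(3,2)
  3 + 2 + 3 + 7 + 11 + 2 = 28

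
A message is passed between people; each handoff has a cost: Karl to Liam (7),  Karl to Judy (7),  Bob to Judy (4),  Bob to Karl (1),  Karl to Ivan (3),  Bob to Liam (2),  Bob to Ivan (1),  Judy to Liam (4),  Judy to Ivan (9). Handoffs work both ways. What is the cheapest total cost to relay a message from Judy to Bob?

4

Checking several routes:
Judy -> Liam -> Bob: 4 + 2 = 6
Judy -> Bob: 4
Judy -> Karl -> Ivan -> Bob: 7 + 3 + 1 = 11
Judy -> Karl -> Bob: 7 + 1 = 8
Judy -> Ivan -> Bob: 9 + 1 = 10
Shortest: 4.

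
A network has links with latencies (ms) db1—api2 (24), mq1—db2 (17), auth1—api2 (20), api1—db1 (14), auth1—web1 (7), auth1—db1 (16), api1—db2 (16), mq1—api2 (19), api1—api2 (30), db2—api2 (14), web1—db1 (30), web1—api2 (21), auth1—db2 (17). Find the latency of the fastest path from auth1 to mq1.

Comparing a few candidate routes:
auth1→api2→db2→mq1: 20 + 14 + 17 = 51
auth1→db2→api2→mq1: 17 + 14 + 19 = 50
auth1→web1→api2→mq1: 7 + 21 + 19 = 47
auth1→db2→mq1: 17 + 17 = 34
auth1→api2→mq1: 20 + 19 = 39
Best route has total 34 ms.

34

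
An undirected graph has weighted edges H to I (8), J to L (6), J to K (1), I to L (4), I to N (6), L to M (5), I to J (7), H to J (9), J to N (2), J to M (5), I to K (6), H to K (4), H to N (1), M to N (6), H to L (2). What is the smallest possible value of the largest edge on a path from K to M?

5

Comparing a few candidate routes:
K-J-N-H-L-M: max(1, 2, 1, 2, 5) = 5
K-H-L-M: max(4, 2, 5) = 5
K-H-N-J-M: max(4, 1, 2, 5) = 5
Smallest bottleneck: 5.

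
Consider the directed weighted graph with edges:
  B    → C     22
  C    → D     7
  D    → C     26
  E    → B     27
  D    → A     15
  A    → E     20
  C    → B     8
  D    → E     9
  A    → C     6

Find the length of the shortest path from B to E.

38

Paths from B to E:
B - C - D - E: 22 + 7 + 9 = 38
B - C - D - A - E: 22 + 7 + 15 + 20 = 64
Best route has total 38.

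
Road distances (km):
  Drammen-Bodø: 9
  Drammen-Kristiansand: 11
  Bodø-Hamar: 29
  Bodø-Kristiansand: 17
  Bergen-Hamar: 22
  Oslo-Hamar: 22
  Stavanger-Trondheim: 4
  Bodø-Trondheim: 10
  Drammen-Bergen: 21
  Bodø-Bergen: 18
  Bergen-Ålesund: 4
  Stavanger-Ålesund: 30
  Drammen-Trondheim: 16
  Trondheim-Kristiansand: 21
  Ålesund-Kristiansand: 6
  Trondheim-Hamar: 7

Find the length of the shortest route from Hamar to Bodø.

17

Comparing a few candidate routes:
Hamar-Trondheim-Drammen-Bodø: 7 + 16 + 9 = 32
Hamar-Bodø: 29
Hamar-Trondheim-Bodø: 7 + 10 = 17
The minimum is 17 km.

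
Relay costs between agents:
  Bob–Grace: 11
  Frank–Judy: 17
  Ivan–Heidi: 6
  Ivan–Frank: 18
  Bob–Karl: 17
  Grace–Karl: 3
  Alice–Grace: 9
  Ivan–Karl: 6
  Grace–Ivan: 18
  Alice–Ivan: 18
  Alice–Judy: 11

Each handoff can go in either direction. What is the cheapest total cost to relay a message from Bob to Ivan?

Checking several routes:
Bob - Grace - Karl - Ivan: 11 + 3 + 6 = 20
Bob - Grace - Alice - Ivan: 11 + 9 + 18 = 38
Bob - Grace - Ivan: 11 + 18 = 29
Bob - Karl - Grace - Ivan: 17 + 3 + 18 = 38
Bob - Karl - Ivan: 17 + 6 = 23
Shortest: 20.

20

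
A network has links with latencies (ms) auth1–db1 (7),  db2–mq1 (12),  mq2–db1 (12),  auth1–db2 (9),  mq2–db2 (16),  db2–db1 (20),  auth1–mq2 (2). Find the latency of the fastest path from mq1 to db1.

Paths from mq1 to db1:
mq1-db2-mq2-db1: 12 + 16 + 12 = 40
mq1-db2-auth1-db1: 12 + 9 + 7 = 28
mq1-db2-db1: 12 + 20 = 32
mq1-db2-mq2-auth1-db1: 12 + 16 + 2 + 7 = 37
mq1-db2-auth1-mq2-db1: 12 + 9 + 2 + 12 = 35
The minimum is 28 ms.

28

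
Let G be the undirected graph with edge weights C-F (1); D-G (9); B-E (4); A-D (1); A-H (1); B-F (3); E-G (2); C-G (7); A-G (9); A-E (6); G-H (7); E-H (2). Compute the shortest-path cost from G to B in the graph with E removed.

11

Paths from G to B avoiding E:
G → C → F → B: 7 + 1 + 3 = 11
Shortest: 11.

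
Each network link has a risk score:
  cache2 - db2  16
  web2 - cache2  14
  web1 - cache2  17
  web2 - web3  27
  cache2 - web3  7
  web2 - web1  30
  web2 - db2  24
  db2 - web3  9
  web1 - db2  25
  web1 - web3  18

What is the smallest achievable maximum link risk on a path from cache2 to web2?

14

A few of the cache2→web2 routes:
cache2 - web2: max(14) = 14
cache2 - web1 - web3 - db2 - web2: max(17, 18, 9, 24) = 24
cache2 - web3 - db2 - web2: max(7, 9, 24) = 24
cache2 - db2 - web2: max(16, 24) = 24
Smallest bottleneck: 14.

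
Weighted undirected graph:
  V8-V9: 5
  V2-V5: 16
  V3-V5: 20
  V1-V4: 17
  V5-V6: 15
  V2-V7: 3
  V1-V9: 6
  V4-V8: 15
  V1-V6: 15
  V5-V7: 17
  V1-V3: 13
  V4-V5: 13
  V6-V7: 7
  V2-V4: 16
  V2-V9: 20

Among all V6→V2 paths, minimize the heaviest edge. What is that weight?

7

A few of the V6→V2 routes:
V6 → V1 → V9 → V8 → V4 → V2: max(15, 6, 5, 15, 16) = 16
V6 → V5 → V2: max(15, 16) = 16
V6 → V7 → V2: max(7, 3) = 7
V6 → V1 → V9 → V8 → V4 → V5 → V2: max(15, 6, 5, 15, 13, 16) = 16
V6 → V5 → V4 → V2: max(15, 13, 16) = 16
Best route has worst link 7.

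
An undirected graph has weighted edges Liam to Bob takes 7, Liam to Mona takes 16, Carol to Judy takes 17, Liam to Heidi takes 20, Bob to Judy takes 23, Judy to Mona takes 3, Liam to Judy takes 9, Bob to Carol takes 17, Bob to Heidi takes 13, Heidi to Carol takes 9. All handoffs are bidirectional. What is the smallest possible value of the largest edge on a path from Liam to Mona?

Checking several routes:
Liam→Bob→Carol→Judy→Mona: max(7, 17, 17, 3) = 17
Liam→Bob→Heidi→Carol→Judy→Mona: max(7, 13, 9, 17, 3) = 17
Liam→Mona: max(16) = 16
Liam→Judy→Mona: max(9, 3) = 9
The minimum achievable maximum is 9.

9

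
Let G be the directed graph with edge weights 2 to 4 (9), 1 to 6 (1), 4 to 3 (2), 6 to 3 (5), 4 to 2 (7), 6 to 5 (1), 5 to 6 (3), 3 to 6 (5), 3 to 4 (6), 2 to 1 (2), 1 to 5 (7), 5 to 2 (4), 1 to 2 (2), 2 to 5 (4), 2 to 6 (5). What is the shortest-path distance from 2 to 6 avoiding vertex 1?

5

Routes from 2 to 6 avoiding 1:
2-6: 5
2-5-6: 4 + 3 = 7
2-4-3-6: 9 + 2 + 5 = 16
The minimum is 5.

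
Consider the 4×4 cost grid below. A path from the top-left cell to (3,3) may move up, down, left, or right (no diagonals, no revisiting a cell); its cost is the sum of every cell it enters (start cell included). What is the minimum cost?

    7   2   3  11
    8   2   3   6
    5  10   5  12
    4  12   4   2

Take [0,0] -> [0,1] -> [1,1] -> [1,2] -> [2,2] -> [3,2] -> [3,3] for a total of 7 + 2 + 2 + 3 + 5 + 4 + 2 = 25.

25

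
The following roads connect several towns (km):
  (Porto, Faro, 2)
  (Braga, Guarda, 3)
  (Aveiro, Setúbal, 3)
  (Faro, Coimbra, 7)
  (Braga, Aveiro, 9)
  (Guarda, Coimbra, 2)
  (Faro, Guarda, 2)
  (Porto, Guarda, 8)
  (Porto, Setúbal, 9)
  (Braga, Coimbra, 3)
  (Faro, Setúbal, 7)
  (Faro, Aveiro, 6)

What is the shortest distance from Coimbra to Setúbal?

11

A few of the Coimbra→Setúbal routes:
Coimbra → Faro → Setúbal: 7 + 7 = 14
Coimbra → Guarda → Faro → Aveiro → Setúbal: 2 + 2 + 6 + 3 = 13
Coimbra → Guarda → Faro → Setúbal: 2 + 2 + 7 = 11
Shortest: 11 km.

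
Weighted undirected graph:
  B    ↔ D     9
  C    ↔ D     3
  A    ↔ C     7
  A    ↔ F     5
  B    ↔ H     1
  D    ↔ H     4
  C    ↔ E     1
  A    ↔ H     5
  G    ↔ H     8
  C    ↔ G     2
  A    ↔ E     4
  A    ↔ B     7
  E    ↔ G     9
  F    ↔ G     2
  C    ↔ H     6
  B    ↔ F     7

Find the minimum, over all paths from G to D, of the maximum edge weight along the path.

A few of the G→D routes:
G → C → E → A → H → D: max(2, 1, 4, 5, 4) = 5
G → C → D: max(2, 3) = 3
G → F → A → H → D: max(2, 5, 5, 4) = 5
G → F → A → E → C → D: max(2, 5, 4, 1, 3) = 5
Best route has worst link 3.

3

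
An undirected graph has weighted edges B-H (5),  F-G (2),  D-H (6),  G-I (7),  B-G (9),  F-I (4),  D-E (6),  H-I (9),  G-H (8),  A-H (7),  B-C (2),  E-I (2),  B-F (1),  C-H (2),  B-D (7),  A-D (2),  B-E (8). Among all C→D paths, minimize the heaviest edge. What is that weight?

6

Checking several routes:
C - B - F - G - I - E - D: max(2, 1, 2, 7, 2, 6) = 7
C - B - F - I - E - D: max(2, 1, 4, 2, 6) = 6
C - H - B - F - I - E - D: max(2, 5, 1, 4, 2, 6) = 6
C - B - D: max(2, 7) = 7
C - B - H - D: max(2, 5, 6) = 6
C - H - D: max(2, 6) = 6
Best route has worst link 6.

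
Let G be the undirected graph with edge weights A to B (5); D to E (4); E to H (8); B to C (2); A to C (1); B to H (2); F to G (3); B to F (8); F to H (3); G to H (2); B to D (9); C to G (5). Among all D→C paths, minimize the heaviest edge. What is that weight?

8

Some routes from D to C:
D → E → H → F → B → C: max(4, 8, 3, 8, 2) = 8
D → E → H → G → F → B → A → C: max(4, 8, 2, 3, 8, 5, 1) = 8
D → E → H → F → B → A → C: max(4, 8, 3, 8, 5, 1) = 8
D → E → H → G → C: max(4, 8, 2, 5) = 8
D → E → H → F → G → C: max(4, 8, 3, 3, 5) = 8
D → E → H → G → F → B → C: max(4, 8, 2, 3, 8, 2) = 8
Smallest bottleneck: 8.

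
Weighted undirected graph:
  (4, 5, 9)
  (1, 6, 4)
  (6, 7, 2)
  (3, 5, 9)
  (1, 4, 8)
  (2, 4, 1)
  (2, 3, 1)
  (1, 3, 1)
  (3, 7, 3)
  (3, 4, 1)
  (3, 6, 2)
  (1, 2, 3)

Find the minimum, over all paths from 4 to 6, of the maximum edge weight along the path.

A few of the 4→6 routes:
4-2-1-3-6: max(1, 3, 1, 2) = 3
4-2-1-3-7-6: max(1, 3, 1, 3, 2) = 3
4-2-3-7-6: max(1, 1, 3, 2) = 3
4-3-6: max(1, 2) = 2
4-2-3-6: max(1, 1, 2) = 2
Smallest bottleneck: 2.

2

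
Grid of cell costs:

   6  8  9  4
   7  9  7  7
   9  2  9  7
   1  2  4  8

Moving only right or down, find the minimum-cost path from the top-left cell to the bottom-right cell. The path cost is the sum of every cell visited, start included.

Path r0c0 → r1c0 → r2c0 → r3c0 → r3c1 → r3c2 → r3c3: 6 + 7 + 9 + 1 + 2 + 4 + 8 = 37.
(Top row then right column would cost 49.)

37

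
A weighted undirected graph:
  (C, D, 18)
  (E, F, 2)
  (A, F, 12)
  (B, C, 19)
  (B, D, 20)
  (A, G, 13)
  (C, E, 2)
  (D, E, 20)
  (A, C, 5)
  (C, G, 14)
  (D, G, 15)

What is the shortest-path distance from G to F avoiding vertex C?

Routes from G to F avoiding C:
G - A - F: 13 + 12 = 25
G - D - E - F: 15 + 20 + 2 = 37
Shortest: 25.

25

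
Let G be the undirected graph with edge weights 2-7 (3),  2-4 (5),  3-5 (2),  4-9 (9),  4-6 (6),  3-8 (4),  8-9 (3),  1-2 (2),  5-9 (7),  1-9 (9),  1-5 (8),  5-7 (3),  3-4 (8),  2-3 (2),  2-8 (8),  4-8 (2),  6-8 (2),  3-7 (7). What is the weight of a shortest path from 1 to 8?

A few of the 1→8 routes:
1 → 9 → 8: 9 + 3 = 12
1 → 2 → 4 → 8: 2 + 5 + 2 = 9
1 → 2 → 3 → 8: 2 + 2 + 4 = 8
1 → 2 → 8: 2 + 8 = 10
The minimum is 8.

8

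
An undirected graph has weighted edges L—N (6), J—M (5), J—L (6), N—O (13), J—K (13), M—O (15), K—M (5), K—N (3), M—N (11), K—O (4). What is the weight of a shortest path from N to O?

Comparing a few candidate routes:
N - K - O: 3 + 4 = 7
N - M - K - O: 11 + 5 + 4 = 20
N - K - M - O: 3 + 5 + 15 = 23
N - O: 13
The minimum is 7.

7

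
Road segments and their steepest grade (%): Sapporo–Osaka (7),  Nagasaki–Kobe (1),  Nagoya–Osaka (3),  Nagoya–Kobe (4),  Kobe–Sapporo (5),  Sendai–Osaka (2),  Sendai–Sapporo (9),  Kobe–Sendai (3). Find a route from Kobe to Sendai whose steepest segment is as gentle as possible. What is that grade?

3

A few of the Kobe→Sendai routes:
Kobe-Sendai: max(3) = 3
Kobe-Sapporo-Osaka-Sendai: max(5, 7, 2) = 7
Kobe-Nagoya-Osaka-Sendai: max(4, 3, 2) = 4
Best route has worst link 3%.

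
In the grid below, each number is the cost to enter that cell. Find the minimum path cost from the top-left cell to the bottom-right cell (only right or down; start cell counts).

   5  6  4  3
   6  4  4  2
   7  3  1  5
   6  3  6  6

Path r0c0 -> r0c1 -> r1c1 -> r2c1 -> r2c2 -> r2c3 -> r3c3: 5 + 6 + 4 + 3 + 1 + 5 + 6 = 30.
(Top row then right column would cost 31.)

30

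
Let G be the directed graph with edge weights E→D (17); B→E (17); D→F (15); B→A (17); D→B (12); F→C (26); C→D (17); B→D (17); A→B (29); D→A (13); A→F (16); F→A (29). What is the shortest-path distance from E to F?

32

Paths from E to F:
E → D → B → A → F: 17 + 12 + 17 + 16 = 62
E → D → F: 17 + 15 = 32
E → D → A → F: 17 + 13 + 16 = 46
Shortest: 32.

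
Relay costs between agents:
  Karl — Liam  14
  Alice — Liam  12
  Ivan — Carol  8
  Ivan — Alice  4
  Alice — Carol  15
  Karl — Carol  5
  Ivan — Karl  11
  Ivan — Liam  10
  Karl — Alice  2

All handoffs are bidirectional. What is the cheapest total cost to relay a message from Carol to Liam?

Checking several routes:
Carol → Karl → Alice → Ivan → Liam: 5 + 2 + 4 + 10 = 21
Carol → Karl → Alice → Liam: 5 + 2 + 12 = 19
Carol → Ivan → Liam: 8 + 10 = 18
Carol → Karl → Liam: 5 + 14 = 19
Carol → Ivan → Alice → Liam: 8 + 4 + 12 = 24
The minimum is 18.

18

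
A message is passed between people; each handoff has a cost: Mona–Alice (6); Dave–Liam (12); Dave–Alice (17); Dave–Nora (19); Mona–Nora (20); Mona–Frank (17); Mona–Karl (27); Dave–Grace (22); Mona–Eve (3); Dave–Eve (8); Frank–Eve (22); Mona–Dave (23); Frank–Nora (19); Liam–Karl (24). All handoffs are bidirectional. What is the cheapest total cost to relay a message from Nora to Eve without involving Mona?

Paths from Nora to Eve avoiding Mona:
Nora -> Frank -> Eve: 19 + 22 = 41
Nora -> Dave -> Eve: 19 + 8 = 27
Shortest: 27.

27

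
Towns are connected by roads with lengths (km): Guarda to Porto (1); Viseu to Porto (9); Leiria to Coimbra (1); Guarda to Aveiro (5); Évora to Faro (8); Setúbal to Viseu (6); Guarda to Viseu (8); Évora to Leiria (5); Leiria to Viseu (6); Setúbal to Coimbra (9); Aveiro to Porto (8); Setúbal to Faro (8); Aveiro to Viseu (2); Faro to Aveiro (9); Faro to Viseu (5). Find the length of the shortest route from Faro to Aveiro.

7

Some routes from Faro to Aveiro:
Faro - Aveiro: 9
Faro - Viseu - Aveiro: 5 + 2 = 7
Faro - Setúbal - Viseu - Aveiro: 8 + 6 + 2 = 16
Faro - Viseu - Guarda - Aveiro: 5 + 8 + 5 = 18
Best route has total 7 km.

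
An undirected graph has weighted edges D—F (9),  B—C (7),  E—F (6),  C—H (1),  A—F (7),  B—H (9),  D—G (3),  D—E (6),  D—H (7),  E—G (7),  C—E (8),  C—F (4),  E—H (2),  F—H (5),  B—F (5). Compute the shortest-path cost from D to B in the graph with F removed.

Checking several routes:
D -> E -> H -> C -> B: 6 + 2 + 1 + 7 = 16
D -> H -> C -> B: 7 + 1 + 7 = 15
D -> H -> B: 7 + 9 = 16
Shortest: 15.

15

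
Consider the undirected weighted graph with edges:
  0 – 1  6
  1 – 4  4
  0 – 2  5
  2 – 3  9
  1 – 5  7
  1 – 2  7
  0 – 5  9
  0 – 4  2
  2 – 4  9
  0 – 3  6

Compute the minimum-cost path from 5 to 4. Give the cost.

11

Comparing a few candidate routes:
5→1→0→4: 7 + 6 + 2 = 15
5→0→4: 9 + 2 = 11
5→0→1→4: 9 + 6 + 4 = 19
5→1→4: 7 + 4 = 11
5→1→2→0→4: 7 + 7 + 5 + 2 = 21
Best route has total 11.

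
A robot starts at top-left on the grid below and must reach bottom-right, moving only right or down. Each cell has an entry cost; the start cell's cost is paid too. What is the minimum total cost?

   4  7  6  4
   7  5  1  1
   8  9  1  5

One optimal route is (0,0) -> (0,1) -> (1,1) -> (1,2) -> (1,3) -> (2,3).
Its cost is 4 + 7 + 5 + 1 + 1 + 5 = 23.

23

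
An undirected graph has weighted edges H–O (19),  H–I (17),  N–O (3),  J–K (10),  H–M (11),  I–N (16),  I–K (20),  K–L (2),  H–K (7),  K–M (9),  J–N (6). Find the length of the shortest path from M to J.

19

Checking several routes:
M → H → K → J: 11 + 7 + 10 = 28
M → K → H → O → N → J: 9 + 7 + 19 + 3 + 6 = 44
M → K → J: 9 + 10 = 19
M → H → I → N → J: 11 + 17 + 16 + 6 = 50
M → H → O → N → J: 11 + 19 + 3 + 6 = 39
Best route has total 19.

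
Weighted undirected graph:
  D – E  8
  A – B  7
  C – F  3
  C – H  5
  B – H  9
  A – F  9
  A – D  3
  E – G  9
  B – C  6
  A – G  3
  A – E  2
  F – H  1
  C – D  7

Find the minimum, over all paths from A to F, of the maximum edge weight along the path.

7

Comparing a few candidate routes:
A -> D -> C -> F: max(3, 7, 3) = 7
A -> D -> C -> H -> F: max(3, 7, 5, 1) = 7
A -> B -> C -> F: max(7, 6, 3) = 7
Smallest bottleneck: 7.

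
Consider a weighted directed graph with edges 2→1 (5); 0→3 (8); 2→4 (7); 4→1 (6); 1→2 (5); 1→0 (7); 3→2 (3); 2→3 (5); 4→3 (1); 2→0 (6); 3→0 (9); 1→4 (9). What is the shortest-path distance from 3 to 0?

9

Paths from 3 to 0:
3 → 2 → 4 → 1 → 0: 3 + 7 + 6 + 7 = 23
3 → 2 → 1 → 0: 3 + 5 + 7 = 15
3 → 0: 9
3 → 2 → 0: 3 + 6 = 9
Best route has total 9.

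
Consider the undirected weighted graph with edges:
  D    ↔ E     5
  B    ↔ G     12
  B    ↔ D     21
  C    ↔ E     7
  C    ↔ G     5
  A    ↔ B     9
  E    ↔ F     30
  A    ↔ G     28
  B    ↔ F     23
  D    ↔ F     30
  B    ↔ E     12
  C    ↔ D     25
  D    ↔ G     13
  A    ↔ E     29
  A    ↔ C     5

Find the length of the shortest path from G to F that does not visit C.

35

A few of the G→F routes:
G → D → E → F: 13 + 5 + 30 = 48
G → D → F: 13 + 30 = 43
G → B → E → F: 12 + 12 + 30 = 54
G → D → E → B → F: 13 + 5 + 12 + 23 = 53
G → B → F: 12 + 23 = 35
The minimum is 35.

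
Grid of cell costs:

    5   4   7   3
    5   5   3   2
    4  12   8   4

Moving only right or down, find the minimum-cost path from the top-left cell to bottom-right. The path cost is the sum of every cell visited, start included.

23

Take [0,0] -> [0,1] -> [1,1] -> [1,2] -> [1,3] -> [2,3] for a total of 5 + 4 + 5 + 3 + 2 + 4 = 23.
For comparison, the top-then-right route costs 25.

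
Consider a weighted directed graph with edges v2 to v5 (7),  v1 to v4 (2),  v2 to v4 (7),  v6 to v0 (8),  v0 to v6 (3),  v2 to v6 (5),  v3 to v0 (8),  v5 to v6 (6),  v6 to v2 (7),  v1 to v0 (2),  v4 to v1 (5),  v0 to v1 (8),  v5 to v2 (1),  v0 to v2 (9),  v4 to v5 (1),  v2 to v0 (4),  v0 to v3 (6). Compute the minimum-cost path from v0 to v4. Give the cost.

Candidate routes:
v0→v6→v2→v4: 3 + 7 + 7 = 17
v0→v2→v4: 9 + 7 = 16
v0→v1→v4: 8 + 2 = 10
Shortest: 10.

10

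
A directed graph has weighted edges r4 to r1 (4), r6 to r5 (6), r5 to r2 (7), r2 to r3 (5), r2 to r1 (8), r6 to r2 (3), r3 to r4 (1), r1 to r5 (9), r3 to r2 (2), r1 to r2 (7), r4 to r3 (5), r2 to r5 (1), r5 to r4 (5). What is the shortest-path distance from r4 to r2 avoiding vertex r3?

11

Paths from r4 to r2 avoiding r3:
r4 -> r1 -> r5 -> r2: 4 + 9 + 7 = 20
r4 -> r1 -> r2: 4 + 7 = 11
Shortest: 11.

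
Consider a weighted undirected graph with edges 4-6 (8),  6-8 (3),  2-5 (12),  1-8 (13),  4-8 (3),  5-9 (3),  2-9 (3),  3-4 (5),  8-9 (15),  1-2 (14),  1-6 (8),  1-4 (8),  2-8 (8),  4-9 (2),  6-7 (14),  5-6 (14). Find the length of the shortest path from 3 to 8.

8

Comparing a few candidate routes:
3→4→8: 5 + 3 = 8
3→4→9→2→8: 5 + 2 + 3 + 8 = 18
3→4→6→8: 5 + 8 + 3 = 16
3→4→9→8: 5 + 2 + 15 = 22
The minimum is 8.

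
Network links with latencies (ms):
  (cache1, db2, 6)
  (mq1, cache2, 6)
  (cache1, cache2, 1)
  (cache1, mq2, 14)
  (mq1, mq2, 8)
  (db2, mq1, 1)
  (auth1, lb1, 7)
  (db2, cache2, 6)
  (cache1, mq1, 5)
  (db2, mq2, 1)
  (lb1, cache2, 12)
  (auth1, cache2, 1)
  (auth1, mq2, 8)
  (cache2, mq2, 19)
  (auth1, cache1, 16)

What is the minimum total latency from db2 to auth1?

Checking several routes:
db2-cache2-auth1: 6 + 1 = 7
db2-mq1-cache1-cache2-auth1: 1 + 5 + 1 + 1 = 8
db2-mq1-cache2-auth1: 1 + 6 + 1 = 8
Best route has total 7 ms.

7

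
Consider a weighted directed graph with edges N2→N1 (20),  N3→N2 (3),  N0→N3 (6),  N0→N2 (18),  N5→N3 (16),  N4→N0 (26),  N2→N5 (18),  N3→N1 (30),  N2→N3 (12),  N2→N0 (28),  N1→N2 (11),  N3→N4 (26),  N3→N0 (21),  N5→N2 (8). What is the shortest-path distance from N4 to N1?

Checking several routes:
N4 - N0 - N2 - N3 - N1: 26 + 18 + 12 + 30 = 86
N4 - N0 - N2 - N1: 26 + 18 + 20 = 64
N4 - N0 - N3 - N2 - N1: 26 + 6 + 3 + 20 = 55
N4 - N0 - N3 - N1: 26 + 6 + 30 = 62
Shortest: 55.

55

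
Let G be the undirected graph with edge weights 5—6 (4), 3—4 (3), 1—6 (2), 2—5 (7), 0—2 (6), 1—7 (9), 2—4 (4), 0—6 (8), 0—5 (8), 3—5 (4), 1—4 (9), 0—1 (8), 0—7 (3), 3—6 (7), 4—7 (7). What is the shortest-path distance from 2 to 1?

Some routes from 2 to 1:
2-4-3-6-1: 4 + 3 + 7 + 2 = 16
2-0-1: 6 + 8 = 14
2-5-6-1: 7 + 4 + 2 = 13
2-4-1: 4 + 9 = 13
The minimum is 13.

13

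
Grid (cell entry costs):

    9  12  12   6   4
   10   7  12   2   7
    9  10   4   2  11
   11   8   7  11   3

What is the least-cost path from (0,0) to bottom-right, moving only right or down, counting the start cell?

One optimal route is r0c0→r1c0→r1c1→r1c2→r1c3→r2c3→r2c4→r3c4.
Its cost is 9 + 10 + 7 + 12 + 2 + 2 + 11 + 3 = 56.
For comparison, the top-then-right route costs 64.

56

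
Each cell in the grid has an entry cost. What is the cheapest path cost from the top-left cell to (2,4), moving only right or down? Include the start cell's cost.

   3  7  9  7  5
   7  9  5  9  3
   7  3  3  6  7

Take r0c0→r1c0→r2c0→r2c1→r2c2→r2c3→r2c4 for a total of 3 + 7 + 7 + 3 + 3 + 6 + 7 = 36.

36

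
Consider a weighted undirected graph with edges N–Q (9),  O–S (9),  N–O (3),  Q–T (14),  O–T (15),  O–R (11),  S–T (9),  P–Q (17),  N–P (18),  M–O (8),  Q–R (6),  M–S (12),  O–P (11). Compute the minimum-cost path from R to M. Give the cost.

A few of the R→M routes:
R → O → M: 11 + 8 = 19
R → Q → T → S → M: 6 + 14 + 9 + 12 = 41
R → Q → P → O → M: 6 + 17 + 11 + 8 = 42
R → Q → N → O → M: 6 + 9 + 3 + 8 = 26
R → O → S → M: 11 + 9 + 12 = 32
R → Q → N → O → S → M: 6 + 9 + 3 + 9 + 12 = 39
Best route has total 19.

19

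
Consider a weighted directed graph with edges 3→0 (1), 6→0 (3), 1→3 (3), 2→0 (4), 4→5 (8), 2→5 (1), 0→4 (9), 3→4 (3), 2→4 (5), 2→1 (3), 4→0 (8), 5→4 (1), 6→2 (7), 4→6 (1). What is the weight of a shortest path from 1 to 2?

Candidate routes:
1 -> 3 -> 4 -> 6 -> 2: 3 + 3 + 1 + 7 = 14
1 -> 3 -> 0 -> 4 -> 6 -> 2: 3 + 1 + 9 + 1 + 7 = 21
Best route has total 14.

14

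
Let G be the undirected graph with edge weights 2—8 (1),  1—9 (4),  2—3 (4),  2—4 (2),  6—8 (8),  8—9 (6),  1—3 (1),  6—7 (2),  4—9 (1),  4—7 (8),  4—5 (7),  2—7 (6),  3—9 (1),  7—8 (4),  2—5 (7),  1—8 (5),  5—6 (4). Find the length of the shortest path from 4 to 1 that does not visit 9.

7

Some routes from 4 to 1 avoiding 9:
4-2-3-1: 2 + 4 + 1 = 7
4-2-8-1: 2 + 1 + 5 = 8
4-2-7-8-1: 2 + 6 + 4 + 5 = 17
4-7-8-1: 8 + 4 + 5 = 17
Shortest: 7.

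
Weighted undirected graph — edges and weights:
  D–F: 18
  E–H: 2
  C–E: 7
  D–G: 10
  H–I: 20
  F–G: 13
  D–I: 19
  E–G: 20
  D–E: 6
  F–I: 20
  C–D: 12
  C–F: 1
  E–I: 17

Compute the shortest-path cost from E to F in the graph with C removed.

Some routes from E to F avoiding C:
E-H-I-F: 2 + 20 + 20 = 42
E-D-G-F: 6 + 10 + 13 = 29
E-D-F: 6 + 18 = 24
E-I-F: 17 + 20 = 37
E-G-F: 20 + 13 = 33
Shortest: 24.

24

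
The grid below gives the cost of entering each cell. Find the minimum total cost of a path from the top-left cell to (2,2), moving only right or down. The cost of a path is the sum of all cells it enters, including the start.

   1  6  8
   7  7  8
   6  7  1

22

Cheapest: [0,0] [0,1] [1,1] [2,1] [2,2]
  1 + 6 + 7 + 7 + 1 = 22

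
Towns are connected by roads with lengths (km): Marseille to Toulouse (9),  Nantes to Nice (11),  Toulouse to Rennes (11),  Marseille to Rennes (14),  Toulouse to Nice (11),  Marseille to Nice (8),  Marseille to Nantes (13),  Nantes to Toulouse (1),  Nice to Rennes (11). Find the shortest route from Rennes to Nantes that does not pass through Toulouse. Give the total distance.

Checking several routes:
Rennes→Marseille→Nantes: 14 + 13 = 27
Rennes→Nice→Marseille→Nantes: 11 + 8 + 13 = 32
Rennes→Nice→Nantes: 11 + 11 = 22
The minimum is 22 km.

22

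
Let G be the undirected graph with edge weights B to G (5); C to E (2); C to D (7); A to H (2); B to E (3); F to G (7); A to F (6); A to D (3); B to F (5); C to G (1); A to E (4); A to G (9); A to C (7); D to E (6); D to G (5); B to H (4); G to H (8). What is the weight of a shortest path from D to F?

9

Checking several routes:
D→G→F: 5 + 7 = 12
D→E→B→F: 6 + 3 + 5 = 14
D→A→H→B→F: 3 + 2 + 4 + 5 = 14
D→A→E→B→F: 3 + 4 + 3 + 5 = 15
D→A→F: 3 + 6 = 9
D→C→G→F: 7 + 1 + 7 = 15
The minimum is 9.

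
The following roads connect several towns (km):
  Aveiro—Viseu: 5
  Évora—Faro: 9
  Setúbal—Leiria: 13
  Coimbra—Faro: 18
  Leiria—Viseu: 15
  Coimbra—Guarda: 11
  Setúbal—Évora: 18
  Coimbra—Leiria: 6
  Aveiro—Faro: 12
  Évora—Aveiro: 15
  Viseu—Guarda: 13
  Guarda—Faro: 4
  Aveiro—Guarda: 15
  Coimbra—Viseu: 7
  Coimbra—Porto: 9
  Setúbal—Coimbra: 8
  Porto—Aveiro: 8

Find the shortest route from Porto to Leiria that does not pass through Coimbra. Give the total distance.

28

Comparing a few candidate routes:
Porto → Aveiro → Guarda → Viseu → Leiria: 8 + 15 + 13 + 15 = 51
Porto → Aveiro → Viseu → Leiria: 8 + 5 + 15 = 28
Porto → Aveiro → Faro → Guarda → Viseu → Leiria: 8 + 12 + 4 + 13 + 15 = 52
Best route has total 28 km.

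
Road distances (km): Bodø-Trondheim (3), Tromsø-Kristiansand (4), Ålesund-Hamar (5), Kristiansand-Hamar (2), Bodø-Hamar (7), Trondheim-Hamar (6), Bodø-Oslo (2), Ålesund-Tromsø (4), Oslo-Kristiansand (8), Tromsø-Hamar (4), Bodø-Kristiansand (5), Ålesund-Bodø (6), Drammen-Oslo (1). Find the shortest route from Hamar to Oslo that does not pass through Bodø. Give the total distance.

10

Candidate routes:
Hamar - Ålesund - Tromsø - Kristiansand - Oslo: 5 + 4 + 4 + 8 = 21
Hamar - Kristiansand - Oslo: 2 + 8 = 10
Hamar - Tromsø - Kristiansand - Oslo: 4 + 4 + 8 = 16
Best route has total 10 km.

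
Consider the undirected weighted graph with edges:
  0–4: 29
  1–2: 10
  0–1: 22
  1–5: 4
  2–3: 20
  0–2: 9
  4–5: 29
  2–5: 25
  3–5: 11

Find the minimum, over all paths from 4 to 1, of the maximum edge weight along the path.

Some routes from 4 to 1:
4 - 5 - 3 - 2 - 0 - 1: max(29, 11, 20, 9, 22) = 29
4 - 5 - 2 - 0 - 1: max(29, 25, 9, 22) = 29
4 - 5 - 2 - 1: max(29, 25, 10) = 29
Smallest bottleneck: 29.

29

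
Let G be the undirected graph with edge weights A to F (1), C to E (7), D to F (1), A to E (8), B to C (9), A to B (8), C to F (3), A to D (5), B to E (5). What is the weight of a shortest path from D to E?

10

Checking several routes:
D → A → F → C → E: 5 + 1 + 3 + 7 = 16
D → A → E: 5 + 8 = 13
D → F → C → E: 1 + 3 + 7 = 11
D → F → A → B → E: 1 + 1 + 8 + 5 = 15
D → F → A → E: 1 + 1 + 8 = 10
Best route has total 10.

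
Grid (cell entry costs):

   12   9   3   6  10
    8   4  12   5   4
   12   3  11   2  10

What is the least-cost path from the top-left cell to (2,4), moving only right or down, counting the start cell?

47

Path (0,0) -> (0,1) -> (0,2) -> (0,3) -> (1,3) -> (2,3) -> (2,4): 12 + 9 + 3 + 6 + 5 + 2 + 10 = 47.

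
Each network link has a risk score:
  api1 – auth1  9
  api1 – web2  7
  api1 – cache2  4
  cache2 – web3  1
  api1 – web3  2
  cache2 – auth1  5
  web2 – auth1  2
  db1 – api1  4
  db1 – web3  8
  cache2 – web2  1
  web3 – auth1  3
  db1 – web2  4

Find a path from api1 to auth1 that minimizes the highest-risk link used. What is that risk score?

2

Comparing a few candidate routes:
api1 → db1 → web2 → cache2 → web3 → auth1: max(4, 4, 1, 1, 3) = 4
api1 → web3 → cache2 → web2 → auth1: max(2, 1, 1, 2) = 2
api1 → cache2 → web3 → auth1: max(4, 1, 3) = 4
api1 → cache2 → web2 → auth1: max(4, 1, 2) = 4
api1 → db1 → web2 → auth1: max(4, 4, 2) = 4
api1 → web3 → auth1: max(2, 3) = 3
Best route has worst link 2.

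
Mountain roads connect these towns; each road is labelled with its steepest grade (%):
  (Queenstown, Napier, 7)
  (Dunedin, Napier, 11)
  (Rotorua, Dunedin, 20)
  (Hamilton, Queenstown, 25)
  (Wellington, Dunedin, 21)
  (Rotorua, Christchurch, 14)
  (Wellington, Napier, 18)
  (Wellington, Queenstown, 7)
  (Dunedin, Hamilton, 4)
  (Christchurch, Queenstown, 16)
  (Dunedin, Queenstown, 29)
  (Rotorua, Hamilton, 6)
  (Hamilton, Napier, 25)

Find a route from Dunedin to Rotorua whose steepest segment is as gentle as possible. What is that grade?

6

A few of the Dunedin→Rotorua routes:
Dunedin - Rotorua: max(20) = 20
Dunedin - Hamilton - Rotorua: max(4, 6) = 6
Dunedin - Napier - Queenstown - Christchurch - Rotorua: max(11, 7, 16, 14) = 16
Dunedin - Napier - Wellington - Queenstown - Christchurch - Rotorua: max(11, 18, 7, 16, 14) = 18
Smallest bottleneck: 6%.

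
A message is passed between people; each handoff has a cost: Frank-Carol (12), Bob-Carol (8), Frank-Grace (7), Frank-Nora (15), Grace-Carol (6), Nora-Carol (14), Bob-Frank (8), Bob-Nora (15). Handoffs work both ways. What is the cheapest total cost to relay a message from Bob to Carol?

Checking several routes:
Bob -> Nora -> Carol: 15 + 14 = 29
Bob -> Frank -> Nora -> Carol: 8 + 15 + 14 = 37
Bob -> Carol: 8
Bob -> Frank -> Carol: 8 + 12 = 20
Bob -> Frank -> Grace -> Carol: 8 + 7 + 6 = 21
Shortest: 8.

8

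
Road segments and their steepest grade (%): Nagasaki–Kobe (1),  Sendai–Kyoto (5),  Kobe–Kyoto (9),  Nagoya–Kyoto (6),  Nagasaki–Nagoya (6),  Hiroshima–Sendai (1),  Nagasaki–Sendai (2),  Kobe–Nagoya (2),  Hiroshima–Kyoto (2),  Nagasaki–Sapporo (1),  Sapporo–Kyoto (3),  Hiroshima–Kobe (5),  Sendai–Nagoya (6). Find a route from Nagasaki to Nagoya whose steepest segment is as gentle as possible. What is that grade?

Some routes from Nagasaki to Nagoya:
Nagasaki→Sendai→Kyoto→Hiroshima→Kobe→Nagoya: max(2, 5, 2, 5, 2) = 5
Nagasaki→Sendai→Hiroshima→Kobe→Nagoya: max(2, 1, 5, 2) = 5
Nagasaki→Kobe→Nagoya: max(1, 2) = 2
The minimum achievable maximum is 2%.

2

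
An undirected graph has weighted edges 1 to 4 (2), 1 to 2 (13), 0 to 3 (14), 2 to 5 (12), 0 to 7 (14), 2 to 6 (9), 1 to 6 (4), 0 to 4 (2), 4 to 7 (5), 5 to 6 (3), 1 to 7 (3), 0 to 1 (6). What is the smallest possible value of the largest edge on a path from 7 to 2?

A few of the 7→2 routes:
7→4→0→1→6→2: max(5, 2, 6, 4, 9) = 9
7→4→1→6→2: max(5, 2, 4, 9) = 9
7→1→6→2: max(3, 4, 9) = 9
The minimum achievable maximum is 9.

9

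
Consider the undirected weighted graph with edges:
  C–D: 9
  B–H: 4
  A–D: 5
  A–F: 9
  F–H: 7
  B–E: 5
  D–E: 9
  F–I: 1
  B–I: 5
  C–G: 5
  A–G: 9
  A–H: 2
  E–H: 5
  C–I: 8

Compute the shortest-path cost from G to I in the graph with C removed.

Comparing a few candidate routes:
G→A→H→E→B→I: 9 + 2 + 5 + 5 + 5 = 26
G→A→H→F→I: 9 + 2 + 7 + 1 = 19
G→A→D→E→B→I: 9 + 5 + 9 + 5 + 5 = 33
G→A→H→B→I: 9 + 2 + 4 + 5 = 20
G→A→F→I: 9 + 9 + 1 = 19
Shortest: 19.

19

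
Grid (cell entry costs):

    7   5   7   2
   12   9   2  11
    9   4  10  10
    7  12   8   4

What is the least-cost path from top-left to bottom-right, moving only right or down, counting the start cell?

One optimal route is r0c0 r0c1 r0c2 r1c2 r2c2 r3c2 r3c3.
Its cost is 7 + 5 + 7 + 2 + 10 + 8 + 4 = 43.
For comparison, the top-then-right route costs 46.

43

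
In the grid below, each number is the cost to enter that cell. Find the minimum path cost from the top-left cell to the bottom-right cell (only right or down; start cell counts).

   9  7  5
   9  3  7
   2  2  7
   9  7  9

One optimal route is r0c0 → r0c1 → r1c1 → r2c1 → r2c2 → r3c2.
Its cost is 9 + 7 + 3 + 2 + 7 + 9 = 37.

37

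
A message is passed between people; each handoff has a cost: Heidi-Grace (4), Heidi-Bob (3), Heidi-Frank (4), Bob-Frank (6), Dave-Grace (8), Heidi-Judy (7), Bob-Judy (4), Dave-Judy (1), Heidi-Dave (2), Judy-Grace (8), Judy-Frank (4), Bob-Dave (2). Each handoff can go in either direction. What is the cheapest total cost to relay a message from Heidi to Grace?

4

Comparing a few candidate routes:
Heidi → Bob → Dave → Grace: 3 + 2 + 8 = 13
Heidi → Dave → Judy → Grace: 2 + 1 + 8 = 11
Heidi → Dave → Grace: 2 + 8 = 10
Heidi → Grace: 4
Best route has total 4.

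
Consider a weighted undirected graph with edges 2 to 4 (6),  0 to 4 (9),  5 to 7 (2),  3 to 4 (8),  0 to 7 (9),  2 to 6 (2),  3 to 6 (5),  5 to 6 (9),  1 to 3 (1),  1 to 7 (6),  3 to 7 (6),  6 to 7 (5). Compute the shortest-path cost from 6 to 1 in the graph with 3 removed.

11

Paths from 6 to 1 avoiding 3:
6 - 2 - 4 - 0 - 7 - 1: 2 + 6 + 9 + 9 + 6 = 32
6 - 7 - 1: 5 + 6 = 11
6 - 5 - 7 - 1: 9 + 2 + 6 = 17
Shortest: 11.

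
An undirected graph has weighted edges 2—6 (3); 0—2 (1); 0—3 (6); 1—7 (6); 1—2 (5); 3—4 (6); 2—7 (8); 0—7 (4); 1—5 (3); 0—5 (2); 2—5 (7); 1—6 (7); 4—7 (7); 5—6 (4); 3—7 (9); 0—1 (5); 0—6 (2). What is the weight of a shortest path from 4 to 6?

13

Checking several routes:
4 → 7 → 0 → 2 → 6: 7 + 4 + 1 + 3 = 15
4 → 7 → 2 → 6: 7 + 8 + 3 = 18
4 → 3 → 0 → 2 → 6: 6 + 6 + 1 + 3 = 16
4 → 7 → 0 → 5 → 6: 7 + 4 + 2 + 4 = 17
4 → 3 → 0 → 6: 6 + 6 + 2 = 14
4 → 7 → 0 → 6: 7 + 4 + 2 = 13
The minimum is 13.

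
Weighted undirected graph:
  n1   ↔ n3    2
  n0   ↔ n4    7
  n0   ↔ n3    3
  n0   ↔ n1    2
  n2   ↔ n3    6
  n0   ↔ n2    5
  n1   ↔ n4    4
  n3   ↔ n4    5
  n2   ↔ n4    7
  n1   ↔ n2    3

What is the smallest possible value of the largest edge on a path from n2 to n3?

3

Checking several routes:
n2-n1-n3: max(3, 2) = 3
n2-n1-n0-n3: max(3, 2, 3) = 3
n2-n0-n1-n4-n3: max(5, 2, 4, 5) = 5
n2-n0-n3: max(5, 3) = 5
n2-n0-n1-n3: max(5, 2, 2) = 5
n2-n1-n4-n3: max(3, 4, 5) = 5
Smallest bottleneck: 3.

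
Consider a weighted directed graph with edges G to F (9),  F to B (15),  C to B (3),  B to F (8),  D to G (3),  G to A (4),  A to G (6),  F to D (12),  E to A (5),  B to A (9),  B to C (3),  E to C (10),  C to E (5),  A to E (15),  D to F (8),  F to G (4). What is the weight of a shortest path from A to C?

Paths from A to C:
A-G-F-B-C: 6 + 9 + 15 + 3 = 33
A-E-C: 15 + 10 = 25
Best route has total 25.

25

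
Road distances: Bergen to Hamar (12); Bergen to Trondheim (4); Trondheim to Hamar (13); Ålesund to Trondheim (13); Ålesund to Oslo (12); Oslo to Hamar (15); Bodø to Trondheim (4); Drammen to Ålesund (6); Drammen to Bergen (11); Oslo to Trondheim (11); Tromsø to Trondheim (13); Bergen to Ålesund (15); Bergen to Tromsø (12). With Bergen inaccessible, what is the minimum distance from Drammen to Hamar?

Checking several routes:
Drammen -> Ålesund -> Trondheim -> Hamar: 6 + 13 + 13 = 32
Drammen -> Ålesund -> Oslo -> Trondheim -> Hamar: 6 + 12 + 11 + 13 = 42
Drammen -> Ålesund -> Oslo -> Hamar: 6 + 12 + 15 = 33
Best route has total 32.

32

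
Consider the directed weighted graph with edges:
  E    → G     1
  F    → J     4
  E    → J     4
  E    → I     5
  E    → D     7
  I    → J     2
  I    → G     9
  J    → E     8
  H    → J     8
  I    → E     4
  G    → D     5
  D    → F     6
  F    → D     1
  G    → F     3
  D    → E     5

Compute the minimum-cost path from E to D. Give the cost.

Paths from E to D:
E→G→D: 1 + 5 = 6
E→I→G→F→D: 5 + 9 + 3 + 1 = 18
E→G→F→D: 1 + 3 + 1 = 5
E→I→G→D: 5 + 9 + 5 = 19
E→D: 7
The minimum is 5.

5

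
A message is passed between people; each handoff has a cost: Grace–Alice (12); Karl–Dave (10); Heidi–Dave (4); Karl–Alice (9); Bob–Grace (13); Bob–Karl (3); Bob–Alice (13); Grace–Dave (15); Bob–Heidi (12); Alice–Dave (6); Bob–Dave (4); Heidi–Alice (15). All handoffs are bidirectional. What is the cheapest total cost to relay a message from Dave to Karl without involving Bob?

A few of the Dave→Karl routes:
Dave - Karl: 10
Dave - Alice - Karl: 6 + 9 = 15
Dave - Heidi - Alice - Karl: 4 + 15 + 9 = 28
Shortest: 10.

10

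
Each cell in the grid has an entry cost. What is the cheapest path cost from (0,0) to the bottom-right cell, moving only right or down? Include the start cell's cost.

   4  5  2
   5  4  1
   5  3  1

Take r0c0 → r0c1 → r0c2 → r1c2 → r2c2 for a total of 4 + 5 + 2 + 1 + 1 = 13.

13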